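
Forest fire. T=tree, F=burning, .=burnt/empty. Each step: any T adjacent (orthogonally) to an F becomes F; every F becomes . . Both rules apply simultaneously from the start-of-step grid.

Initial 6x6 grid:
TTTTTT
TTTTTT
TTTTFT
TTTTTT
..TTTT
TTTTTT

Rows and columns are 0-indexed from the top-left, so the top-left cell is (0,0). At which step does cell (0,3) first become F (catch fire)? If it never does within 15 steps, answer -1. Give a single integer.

Step 1: cell (0,3)='T' (+4 fires, +1 burnt)
Step 2: cell (0,3)='T' (+7 fires, +4 burnt)
Step 3: cell (0,3)='F' (+8 fires, +7 burnt)
  -> target ignites at step 3
Step 4: cell (0,3)='.' (+7 fires, +8 burnt)
Step 5: cell (0,3)='.' (+4 fires, +7 burnt)
Step 6: cell (0,3)='.' (+2 fires, +4 burnt)
Step 7: cell (0,3)='.' (+1 fires, +2 burnt)
Step 8: cell (0,3)='.' (+0 fires, +1 burnt)
  fire out at step 8

3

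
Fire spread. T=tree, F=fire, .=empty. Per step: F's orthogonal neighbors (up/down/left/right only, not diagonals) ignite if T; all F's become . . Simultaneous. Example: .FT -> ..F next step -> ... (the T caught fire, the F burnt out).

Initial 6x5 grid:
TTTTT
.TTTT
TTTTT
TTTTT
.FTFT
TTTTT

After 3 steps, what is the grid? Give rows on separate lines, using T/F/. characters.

Step 1: 6 trees catch fire, 2 burn out
  TTTTT
  .TTTT
  TTTTT
  TFTFT
  ..F.F
  TFTFT
Step 2: 8 trees catch fire, 6 burn out
  TTTTT
  .TTTT
  TFTFT
  F.F.F
  .....
  F.F.F
Step 3: 5 trees catch fire, 8 burn out
  TTTTT
  .FTFT
  F.F.F
  .....
  .....
  .....

TTTTT
.FTFT
F.F.F
.....
.....
.....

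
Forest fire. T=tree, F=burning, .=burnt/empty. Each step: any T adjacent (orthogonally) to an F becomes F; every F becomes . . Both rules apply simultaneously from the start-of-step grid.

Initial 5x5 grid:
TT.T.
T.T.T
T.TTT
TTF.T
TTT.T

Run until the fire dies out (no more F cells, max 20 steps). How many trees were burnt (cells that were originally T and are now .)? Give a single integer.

Answer: 16

Derivation:
Step 1: +3 fires, +1 burnt (F count now 3)
Step 2: +4 fires, +3 burnt (F count now 4)
Step 3: +3 fires, +4 burnt (F count now 3)
Step 4: +3 fires, +3 burnt (F count now 3)
Step 5: +2 fires, +3 burnt (F count now 2)
Step 6: +1 fires, +2 burnt (F count now 1)
Step 7: +0 fires, +1 burnt (F count now 0)
Fire out after step 7
Initially T: 17, now '.': 24
Total burnt (originally-T cells now '.'): 16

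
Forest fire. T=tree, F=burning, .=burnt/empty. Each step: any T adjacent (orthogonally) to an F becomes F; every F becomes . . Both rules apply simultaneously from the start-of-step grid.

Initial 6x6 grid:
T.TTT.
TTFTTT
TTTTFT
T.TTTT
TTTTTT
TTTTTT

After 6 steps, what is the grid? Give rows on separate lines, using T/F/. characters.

Step 1: 8 trees catch fire, 2 burn out
  T.FTT.
  TF.FFT
  TTFF.F
  T.TTFT
  TTTTTT
  TTTTTT
Step 2: 9 trees catch fire, 8 burn out
  T..FF.
  F....F
  TF....
  T.FF.F
  TTTTFT
  TTTTTT
Step 3: 6 trees catch fire, 9 burn out
  F.....
  ......
  F.....
  T.....
  TTFF.F
  TTTTFT
Step 4: 5 trees catch fire, 6 burn out
  ......
  ......
  ......
  F.....
  TF....
  TTFF.F
Step 5: 2 trees catch fire, 5 burn out
  ......
  ......
  ......
  ......
  F.....
  TF....
Step 6: 1 trees catch fire, 2 burn out
  ......
  ......
  ......
  ......
  ......
  F.....

......
......
......
......
......
F.....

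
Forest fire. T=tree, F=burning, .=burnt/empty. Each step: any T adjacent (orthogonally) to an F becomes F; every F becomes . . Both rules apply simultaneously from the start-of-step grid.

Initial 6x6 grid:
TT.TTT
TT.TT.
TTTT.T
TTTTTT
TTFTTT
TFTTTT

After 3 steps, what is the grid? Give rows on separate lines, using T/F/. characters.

Step 1: 5 trees catch fire, 2 burn out
  TT.TTT
  TT.TT.
  TTTT.T
  TTFTTT
  TF.FTT
  F.FTTT
Step 2: 6 trees catch fire, 5 burn out
  TT.TTT
  TT.TT.
  TTFT.T
  TF.FTT
  F...FT
  ...FTT
Step 3: 6 trees catch fire, 6 burn out
  TT.TTT
  TT.TT.
  TF.F.T
  F...FT
  .....F
  ....FT

TT.TTT
TT.TT.
TF.F.T
F...FT
.....F
....FT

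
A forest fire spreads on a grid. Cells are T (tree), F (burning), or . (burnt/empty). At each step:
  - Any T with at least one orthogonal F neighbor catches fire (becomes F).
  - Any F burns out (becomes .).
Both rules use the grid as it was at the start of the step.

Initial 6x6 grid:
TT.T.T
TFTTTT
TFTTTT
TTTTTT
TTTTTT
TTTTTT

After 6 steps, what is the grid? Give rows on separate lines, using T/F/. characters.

Step 1: 6 trees catch fire, 2 burn out
  TF.T.T
  F.FTTT
  F.FTTT
  TFTTTT
  TTTTTT
  TTTTTT
Step 2: 6 trees catch fire, 6 burn out
  F..T.T
  ...FTT
  ...FTT
  F.FTTT
  TFTTTT
  TTTTTT
Step 3: 7 trees catch fire, 6 burn out
  ...F.T
  ....FT
  ....FT
  ...FTT
  F.FTTT
  TFTTTT
Step 4: 6 trees catch fire, 7 burn out
  .....T
  .....F
  .....F
  ....FT
  ...FTT
  F.FTTT
Step 5: 4 trees catch fire, 6 burn out
  .....F
  ......
  ......
  .....F
  ....FT
  ...FTT
Step 6: 2 trees catch fire, 4 burn out
  ......
  ......
  ......
  ......
  .....F
  ....FT

......
......
......
......
.....F
....FT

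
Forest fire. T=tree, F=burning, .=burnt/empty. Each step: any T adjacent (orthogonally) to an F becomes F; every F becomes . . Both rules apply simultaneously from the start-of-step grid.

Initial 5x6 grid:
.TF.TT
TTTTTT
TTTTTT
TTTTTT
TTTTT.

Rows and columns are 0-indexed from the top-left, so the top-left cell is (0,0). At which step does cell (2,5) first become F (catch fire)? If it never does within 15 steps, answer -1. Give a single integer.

Step 1: cell (2,5)='T' (+2 fires, +1 burnt)
Step 2: cell (2,5)='T' (+3 fires, +2 burnt)
Step 3: cell (2,5)='T' (+5 fires, +3 burnt)
Step 4: cell (2,5)='T' (+7 fires, +5 burnt)
Step 5: cell (2,5)='F' (+6 fires, +7 burnt)
  -> target ignites at step 5
Step 6: cell (2,5)='.' (+3 fires, +6 burnt)
Step 7: cell (2,5)='.' (+0 fires, +3 burnt)
  fire out at step 7

5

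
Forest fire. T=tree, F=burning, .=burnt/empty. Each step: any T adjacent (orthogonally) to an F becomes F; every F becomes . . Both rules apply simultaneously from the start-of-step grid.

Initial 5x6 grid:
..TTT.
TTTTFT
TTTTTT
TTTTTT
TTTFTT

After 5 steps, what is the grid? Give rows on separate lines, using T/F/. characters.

Step 1: 7 trees catch fire, 2 burn out
  ..TTF.
  TTTF.F
  TTTTFT
  TTTFTT
  TTF.FT
Step 2: 8 trees catch fire, 7 burn out
  ..TF..
  TTF...
  TTTF.F
  TTF.FT
  TF...F
Step 3: 6 trees catch fire, 8 burn out
  ..F...
  TF....
  TTF...
  TF...F
  F.....
Step 4: 3 trees catch fire, 6 burn out
  ......
  F.....
  TF....
  F.....
  ......
Step 5: 1 trees catch fire, 3 burn out
  ......
  ......
  F.....
  ......
  ......

......
......
F.....
......
......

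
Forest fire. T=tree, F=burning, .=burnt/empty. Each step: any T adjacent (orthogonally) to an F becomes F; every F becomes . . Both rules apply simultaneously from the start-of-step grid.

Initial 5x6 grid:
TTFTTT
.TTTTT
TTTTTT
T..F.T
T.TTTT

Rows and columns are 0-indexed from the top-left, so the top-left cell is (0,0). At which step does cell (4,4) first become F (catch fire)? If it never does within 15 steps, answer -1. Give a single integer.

Step 1: cell (4,4)='T' (+5 fires, +2 burnt)
Step 2: cell (4,4)='F' (+8 fires, +5 burnt)
  -> target ignites at step 2
Step 3: cell (4,4)='.' (+5 fires, +8 burnt)
Step 4: cell (4,4)='.' (+3 fires, +5 burnt)
Step 5: cell (4,4)='.' (+1 fires, +3 burnt)
Step 6: cell (4,4)='.' (+1 fires, +1 burnt)
Step 7: cell (4,4)='.' (+0 fires, +1 burnt)
  fire out at step 7

2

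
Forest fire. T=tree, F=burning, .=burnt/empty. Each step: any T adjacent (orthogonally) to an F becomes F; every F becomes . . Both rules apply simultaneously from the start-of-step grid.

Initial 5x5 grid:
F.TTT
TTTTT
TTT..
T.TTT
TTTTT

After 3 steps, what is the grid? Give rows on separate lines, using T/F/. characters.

Step 1: 1 trees catch fire, 1 burn out
  ..TTT
  FTTTT
  TTT..
  T.TTT
  TTTTT
Step 2: 2 trees catch fire, 1 burn out
  ..TTT
  .FTTT
  FTT..
  T.TTT
  TTTTT
Step 3: 3 trees catch fire, 2 burn out
  ..TTT
  ..FTT
  .FT..
  F.TTT
  TTTTT

..TTT
..FTT
.FT..
F.TTT
TTTTT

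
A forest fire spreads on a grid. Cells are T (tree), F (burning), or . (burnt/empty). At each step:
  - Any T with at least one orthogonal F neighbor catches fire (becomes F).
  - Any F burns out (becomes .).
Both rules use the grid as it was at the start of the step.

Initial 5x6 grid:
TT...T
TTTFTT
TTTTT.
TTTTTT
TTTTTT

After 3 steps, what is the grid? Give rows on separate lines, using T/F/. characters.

Step 1: 3 trees catch fire, 1 burn out
  TT...T
  TTF.FT
  TTTFT.
  TTTTTT
  TTTTTT
Step 2: 5 trees catch fire, 3 burn out
  TT...T
  TF...F
  TTF.F.
  TTTFTT
  TTTTTT
Step 3: 7 trees catch fire, 5 burn out
  TF...F
  F.....
  TF....
  TTF.FT
  TTTFTT

TF...F
F.....
TF....
TTF.FT
TTTFTT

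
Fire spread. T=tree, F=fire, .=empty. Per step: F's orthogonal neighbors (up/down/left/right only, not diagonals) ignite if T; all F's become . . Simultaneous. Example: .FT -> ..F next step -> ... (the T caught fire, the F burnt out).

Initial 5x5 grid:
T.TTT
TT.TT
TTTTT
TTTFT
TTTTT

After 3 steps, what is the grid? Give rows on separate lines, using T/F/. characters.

Step 1: 4 trees catch fire, 1 burn out
  T.TTT
  TT.TT
  TTTFT
  TTF.F
  TTTFT
Step 2: 6 trees catch fire, 4 burn out
  T.TTT
  TT.FT
  TTF.F
  TF...
  TTF.F
Step 3: 5 trees catch fire, 6 burn out
  T.TFT
  TT..F
  TF...
  F....
  TF...

T.TFT
TT..F
TF...
F....
TF...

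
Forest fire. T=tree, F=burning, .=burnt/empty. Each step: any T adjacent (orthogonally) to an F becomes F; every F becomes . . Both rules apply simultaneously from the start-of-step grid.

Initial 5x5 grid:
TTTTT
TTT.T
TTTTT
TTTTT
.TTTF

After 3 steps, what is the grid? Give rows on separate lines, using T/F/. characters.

Step 1: 2 trees catch fire, 1 burn out
  TTTTT
  TTT.T
  TTTTT
  TTTTF
  .TTF.
Step 2: 3 trees catch fire, 2 burn out
  TTTTT
  TTT.T
  TTTTF
  TTTF.
  .TF..
Step 3: 4 trees catch fire, 3 burn out
  TTTTT
  TTT.F
  TTTF.
  TTF..
  .F...

TTTTT
TTT.F
TTTF.
TTF..
.F...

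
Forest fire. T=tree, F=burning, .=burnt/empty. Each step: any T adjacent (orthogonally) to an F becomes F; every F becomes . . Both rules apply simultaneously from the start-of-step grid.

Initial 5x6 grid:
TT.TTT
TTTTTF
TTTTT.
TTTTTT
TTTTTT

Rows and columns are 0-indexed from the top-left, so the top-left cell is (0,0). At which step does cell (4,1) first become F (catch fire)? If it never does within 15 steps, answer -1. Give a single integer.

Step 1: cell (4,1)='T' (+2 fires, +1 burnt)
Step 2: cell (4,1)='T' (+3 fires, +2 burnt)
Step 3: cell (4,1)='T' (+4 fires, +3 burnt)
Step 4: cell (4,1)='T' (+5 fires, +4 burnt)
Step 5: cell (4,1)='T' (+6 fires, +5 burnt)
Step 6: cell (4,1)='T' (+4 fires, +6 burnt)
Step 7: cell (4,1)='F' (+2 fires, +4 burnt)
  -> target ignites at step 7
Step 8: cell (4,1)='.' (+1 fires, +2 burnt)
Step 9: cell (4,1)='.' (+0 fires, +1 burnt)
  fire out at step 9

7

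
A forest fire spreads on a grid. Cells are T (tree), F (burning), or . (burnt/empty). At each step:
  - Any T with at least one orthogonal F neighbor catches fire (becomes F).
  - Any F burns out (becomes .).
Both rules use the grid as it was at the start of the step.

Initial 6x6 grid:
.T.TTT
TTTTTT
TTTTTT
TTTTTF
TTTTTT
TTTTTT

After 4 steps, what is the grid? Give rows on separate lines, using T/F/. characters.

Step 1: 3 trees catch fire, 1 burn out
  .T.TTT
  TTTTTT
  TTTTTF
  TTTTF.
  TTTTTF
  TTTTTT
Step 2: 5 trees catch fire, 3 burn out
  .T.TTT
  TTTTTF
  TTTTF.
  TTTF..
  TTTTF.
  TTTTTF
Step 3: 6 trees catch fire, 5 burn out
  .T.TTF
  TTTTF.
  TTTF..
  TTF...
  TTTF..
  TTTTF.
Step 4: 6 trees catch fire, 6 burn out
  .T.TF.
  TTTF..
  TTF...
  TF....
  TTF...
  TTTF..

.T.TF.
TTTF..
TTF...
TF....
TTF...
TTTF..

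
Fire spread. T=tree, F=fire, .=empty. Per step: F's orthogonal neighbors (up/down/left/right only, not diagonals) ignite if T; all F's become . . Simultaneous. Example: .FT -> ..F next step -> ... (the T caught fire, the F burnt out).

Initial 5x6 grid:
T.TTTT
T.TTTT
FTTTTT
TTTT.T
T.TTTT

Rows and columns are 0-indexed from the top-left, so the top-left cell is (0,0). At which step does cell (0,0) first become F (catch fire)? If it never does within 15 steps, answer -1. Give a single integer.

Step 1: cell (0,0)='T' (+3 fires, +1 burnt)
Step 2: cell (0,0)='F' (+4 fires, +3 burnt)
  -> target ignites at step 2
Step 3: cell (0,0)='.' (+3 fires, +4 burnt)
Step 4: cell (0,0)='.' (+5 fires, +3 burnt)
Step 5: cell (0,0)='.' (+4 fires, +5 burnt)
Step 6: cell (0,0)='.' (+4 fires, +4 burnt)
Step 7: cell (0,0)='.' (+2 fires, +4 burnt)
Step 8: cell (0,0)='.' (+0 fires, +2 burnt)
  fire out at step 8

2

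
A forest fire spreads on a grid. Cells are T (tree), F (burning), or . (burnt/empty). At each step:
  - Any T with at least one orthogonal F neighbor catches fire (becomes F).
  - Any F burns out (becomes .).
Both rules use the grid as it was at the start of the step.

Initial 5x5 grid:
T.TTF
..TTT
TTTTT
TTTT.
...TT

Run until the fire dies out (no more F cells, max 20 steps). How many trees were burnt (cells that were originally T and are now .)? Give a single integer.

Answer: 16

Derivation:
Step 1: +2 fires, +1 burnt (F count now 2)
Step 2: +3 fires, +2 burnt (F count now 3)
Step 3: +2 fires, +3 burnt (F count now 2)
Step 4: +2 fires, +2 burnt (F count now 2)
Step 5: +3 fires, +2 burnt (F count now 3)
Step 6: +3 fires, +3 burnt (F count now 3)
Step 7: +1 fires, +3 burnt (F count now 1)
Step 8: +0 fires, +1 burnt (F count now 0)
Fire out after step 8
Initially T: 17, now '.': 24
Total burnt (originally-T cells now '.'): 16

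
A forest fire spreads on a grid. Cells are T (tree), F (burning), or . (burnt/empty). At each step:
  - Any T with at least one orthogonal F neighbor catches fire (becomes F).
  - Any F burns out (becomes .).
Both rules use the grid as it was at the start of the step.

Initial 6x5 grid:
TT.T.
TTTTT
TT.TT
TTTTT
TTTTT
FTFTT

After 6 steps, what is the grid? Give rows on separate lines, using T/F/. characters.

Step 1: 4 trees catch fire, 2 burn out
  TT.T.
  TTTTT
  TT.TT
  TTTTT
  FTFTT
  .F.FT
Step 2: 5 trees catch fire, 4 burn out
  TT.T.
  TTTTT
  TT.TT
  FTFTT
  .F.FT
  ....F
Step 3: 4 trees catch fire, 5 burn out
  TT.T.
  TTTTT
  FT.TT
  .F.FT
  ....F
  .....
Step 4: 4 trees catch fire, 4 burn out
  TT.T.
  FTTTT
  .F.FT
  ....F
  .....
  .....
Step 5: 4 trees catch fire, 4 burn out
  FT.T.
  .FTFT
  ....F
  .....
  .....
  .....
Step 6: 4 trees catch fire, 4 burn out
  .F.F.
  ..F.F
  .....
  .....
  .....
  .....

.F.F.
..F.F
.....
.....
.....
.....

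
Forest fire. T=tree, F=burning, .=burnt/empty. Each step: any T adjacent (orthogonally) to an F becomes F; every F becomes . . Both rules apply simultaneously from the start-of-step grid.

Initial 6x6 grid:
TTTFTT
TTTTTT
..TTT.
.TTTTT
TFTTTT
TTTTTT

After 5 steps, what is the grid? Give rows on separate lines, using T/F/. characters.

Step 1: 7 trees catch fire, 2 burn out
  TTF.FT
  TTTFTT
  ..TTT.
  .FTTTT
  F.FTTT
  TFTTTT
Step 2: 9 trees catch fire, 7 burn out
  TF...F
  TTF.FT
  ..TFT.
  ..FTTT
  ...FTT
  F.FTTT
Step 3: 8 trees catch fire, 9 burn out
  F.....
  TF...F
  ..F.F.
  ...FTT
  ....FT
  ...FTT
Step 4: 4 trees catch fire, 8 burn out
  ......
  F.....
  ......
  ....FT
  .....F
  ....FT
Step 5: 2 trees catch fire, 4 burn out
  ......
  ......
  ......
  .....F
  ......
  .....F

......
......
......
.....F
......
.....F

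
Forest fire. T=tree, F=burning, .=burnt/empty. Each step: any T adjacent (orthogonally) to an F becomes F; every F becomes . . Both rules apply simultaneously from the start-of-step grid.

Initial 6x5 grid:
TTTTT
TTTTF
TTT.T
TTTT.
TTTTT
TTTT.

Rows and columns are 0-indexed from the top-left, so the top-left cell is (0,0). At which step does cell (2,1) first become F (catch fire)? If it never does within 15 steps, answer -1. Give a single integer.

Step 1: cell (2,1)='T' (+3 fires, +1 burnt)
Step 2: cell (2,1)='T' (+2 fires, +3 burnt)
Step 3: cell (2,1)='T' (+3 fires, +2 burnt)
Step 4: cell (2,1)='F' (+4 fires, +3 burnt)
  -> target ignites at step 4
Step 5: cell (2,1)='.' (+5 fires, +4 burnt)
Step 6: cell (2,1)='.' (+4 fires, +5 burnt)
Step 7: cell (2,1)='.' (+4 fires, +4 burnt)
Step 8: cell (2,1)='.' (+1 fires, +4 burnt)
Step 9: cell (2,1)='.' (+0 fires, +1 burnt)
  fire out at step 9

4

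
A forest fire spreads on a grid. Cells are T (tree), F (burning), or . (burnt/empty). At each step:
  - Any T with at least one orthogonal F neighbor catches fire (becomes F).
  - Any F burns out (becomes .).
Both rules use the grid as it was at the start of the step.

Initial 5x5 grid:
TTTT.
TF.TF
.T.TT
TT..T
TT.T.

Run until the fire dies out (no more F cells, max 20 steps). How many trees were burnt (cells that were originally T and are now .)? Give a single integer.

Step 1: +5 fires, +2 burnt (F count now 5)
Step 2: +6 fires, +5 burnt (F count now 6)
Step 3: +2 fires, +6 burnt (F count now 2)
Step 4: +1 fires, +2 burnt (F count now 1)
Step 5: +0 fires, +1 burnt (F count now 0)
Fire out after step 5
Initially T: 15, now '.': 24
Total burnt (originally-T cells now '.'): 14

Answer: 14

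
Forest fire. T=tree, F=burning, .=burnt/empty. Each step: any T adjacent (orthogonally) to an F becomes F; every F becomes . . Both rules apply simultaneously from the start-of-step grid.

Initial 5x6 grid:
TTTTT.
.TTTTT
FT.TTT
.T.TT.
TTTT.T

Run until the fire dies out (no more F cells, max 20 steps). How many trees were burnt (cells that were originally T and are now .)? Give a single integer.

Answer: 21

Derivation:
Step 1: +1 fires, +1 burnt (F count now 1)
Step 2: +2 fires, +1 burnt (F count now 2)
Step 3: +3 fires, +2 burnt (F count now 3)
Step 4: +5 fires, +3 burnt (F count now 5)
Step 5: +4 fires, +5 burnt (F count now 4)
Step 6: +4 fires, +4 burnt (F count now 4)
Step 7: +2 fires, +4 burnt (F count now 2)
Step 8: +0 fires, +2 burnt (F count now 0)
Fire out after step 8
Initially T: 22, now '.': 29
Total burnt (originally-T cells now '.'): 21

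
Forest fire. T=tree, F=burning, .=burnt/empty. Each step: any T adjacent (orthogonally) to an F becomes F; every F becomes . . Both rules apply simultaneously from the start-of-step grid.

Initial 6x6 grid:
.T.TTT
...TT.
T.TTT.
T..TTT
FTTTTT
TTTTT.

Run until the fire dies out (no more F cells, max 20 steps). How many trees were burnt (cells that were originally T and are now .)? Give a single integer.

Answer: 23

Derivation:
Step 1: +3 fires, +1 burnt (F count now 3)
Step 2: +3 fires, +3 burnt (F count now 3)
Step 3: +2 fires, +3 burnt (F count now 2)
Step 4: +3 fires, +2 burnt (F count now 3)
Step 5: +4 fires, +3 burnt (F count now 4)
Step 6: +4 fires, +4 burnt (F count now 4)
Step 7: +2 fires, +4 burnt (F count now 2)
Step 8: +1 fires, +2 burnt (F count now 1)
Step 9: +1 fires, +1 burnt (F count now 1)
Step 10: +0 fires, +1 burnt (F count now 0)
Fire out after step 10
Initially T: 24, now '.': 35
Total burnt (originally-T cells now '.'): 23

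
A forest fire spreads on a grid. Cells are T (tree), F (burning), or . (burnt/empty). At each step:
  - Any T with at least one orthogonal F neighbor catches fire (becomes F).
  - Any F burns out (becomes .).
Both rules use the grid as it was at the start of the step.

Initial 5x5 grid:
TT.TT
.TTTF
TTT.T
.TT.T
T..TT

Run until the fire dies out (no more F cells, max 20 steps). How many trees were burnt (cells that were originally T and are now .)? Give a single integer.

Answer: 16

Derivation:
Step 1: +3 fires, +1 burnt (F count now 3)
Step 2: +3 fires, +3 burnt (F count now 3)
Step 3: +3 fires, +3 burnt (F count now 3)
Step 4: +4 fires, +3 burnt (F count now 4)
Step 5: +3 fires, +4 burnt (F count now 3)
Step 6: +0 fires, +3 burnt (F count now 0)
Fire out after step 6
Initially T: 17, now '.': 24
Total burnt (originally-T cells now '.'): 16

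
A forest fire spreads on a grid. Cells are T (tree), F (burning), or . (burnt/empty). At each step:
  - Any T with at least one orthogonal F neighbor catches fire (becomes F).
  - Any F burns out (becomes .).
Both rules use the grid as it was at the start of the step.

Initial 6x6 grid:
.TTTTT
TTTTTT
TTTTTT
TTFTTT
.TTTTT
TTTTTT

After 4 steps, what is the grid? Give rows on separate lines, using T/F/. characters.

Step 1: 4 trees catch fire, 1 burn out
  .TTTTT
  TTTTTT
  TTFTTT
  TF.FTT
  .TFTTT
  TTTTTT
Step 2: 8 trees catch fire, 4 burn out
  .TTTTT
  TTFTTT
  TF.FTT
  F...FT
  .F.FTT
  TTFTTT
Step 3: 9 trees catch fire, 8 burn out
  .TFTTT
  TF.FTT
  F...FT
  .....F
  ....FT
  TF.FTT
Step 4: 8 trees catch fire, 9 burn out
  .F.FTT
  F...FT
  .....F
  ......
  .....F
  F...FT

.F.FTT
F...FT
.....F
......
.....F
F...FT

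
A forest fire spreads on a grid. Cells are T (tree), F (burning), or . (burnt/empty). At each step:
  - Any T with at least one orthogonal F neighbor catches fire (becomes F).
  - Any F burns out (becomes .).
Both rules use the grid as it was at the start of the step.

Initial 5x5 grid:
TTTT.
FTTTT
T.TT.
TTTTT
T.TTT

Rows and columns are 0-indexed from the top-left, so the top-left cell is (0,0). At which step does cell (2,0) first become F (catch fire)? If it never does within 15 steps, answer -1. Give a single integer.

Step 1: cell (2,0)='F' (+3 fires, +1 burnt)
  -> target ignites at step 1
Step 2: cell (2,0)='.' (+3 fires, +3 burnt)
Step 3: cell (2,0)='.' (+5 fires, +3 burnt)
Step 4: cell (2,0)='.' (+4 fires, +5 burnt)
Step 5: cell (2,0)='.' (+2 fires, +4 burnt)
Step 6: cell (2,0)='.' (+2 fires, +2 burnt)
Step 7: cell (2,0)='.' (+1 fires, +2 burnt)
Step 8: cell (2,0)='.' (+0 fires, +1 burnt)
  fire out at step 8

1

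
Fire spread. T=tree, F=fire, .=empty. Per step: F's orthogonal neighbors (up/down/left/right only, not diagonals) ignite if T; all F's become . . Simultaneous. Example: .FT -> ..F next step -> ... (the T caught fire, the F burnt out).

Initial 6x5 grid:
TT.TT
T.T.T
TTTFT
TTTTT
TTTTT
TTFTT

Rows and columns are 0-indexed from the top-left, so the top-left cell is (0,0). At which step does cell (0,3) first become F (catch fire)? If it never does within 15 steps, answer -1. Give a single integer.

Step 1: cell (0,3)='T' (+6 fires, +2 burnt)
Step 2: cell (0,3)='T' (+9 fires, +6 burnt)
Step 3: cell (0,3)='T' (+5 fires, +9 burnt)
Step 4: cell (0,3)='F' (+3 fires, +5 burnt)
  -> target ignites at step 4
Step 5: cell (0,3)='.' (+1 fires, +3 burnt)
Step 6: cell (0,3)='.' (+1 fires, +1 burnt)
Step 7: cell (0,3)='.' (+0 fires, +1 burnt)
  fire out at step 7

4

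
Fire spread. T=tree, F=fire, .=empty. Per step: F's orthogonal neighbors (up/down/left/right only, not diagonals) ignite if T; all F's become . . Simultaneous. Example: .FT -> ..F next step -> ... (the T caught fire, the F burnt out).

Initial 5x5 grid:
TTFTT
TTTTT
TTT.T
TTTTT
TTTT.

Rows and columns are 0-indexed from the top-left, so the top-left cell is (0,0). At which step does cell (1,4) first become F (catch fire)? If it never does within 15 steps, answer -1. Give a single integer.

Step 1: cell (1,4)='T' (+3 fires, +1 burnt)
Step 2: cell (1,4)='T' (+5 fires, +3 burnt)
Step 3: cell (1,4)='F' (+4 fires, +5 burnt)
  -> target ignites at step 3
Step 4: cell (1,4)='.' (+5 fires, +4 burnt)
Step 5: cell (1,4)='.' (+4 fires, +5 burnt)
Step 6: cell (1,4)='.' (+1 fires, +4 burnt)
Step 7: cell (1,4)='.' (+0 fires, +1 burnt)
  fire out at step 7

3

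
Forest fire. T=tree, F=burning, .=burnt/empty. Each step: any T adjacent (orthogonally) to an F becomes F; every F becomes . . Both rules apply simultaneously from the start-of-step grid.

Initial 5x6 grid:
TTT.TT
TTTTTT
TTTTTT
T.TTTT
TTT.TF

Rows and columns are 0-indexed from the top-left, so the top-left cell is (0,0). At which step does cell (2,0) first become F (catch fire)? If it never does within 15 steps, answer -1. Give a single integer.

Step 1: cell (2,0)='T' (+2 fires, +1 burnt)
Step 2: cell (2,0)='T' (+2 fires, +2 burnt)
Step 3: cell (2,0)='T' (+3 fires, +2 burnt)
Step 4: cell (2,0)='T' (+4 fires, +3 burnt)
Step 5: cell (2,0)='T' (+4 fires, +4 burnt)
Step 6: cell (2,0)='T' (+3 fires, +4 burnt)
Step 7: cell (2,0)='F' (+4 fires, +3 burnt)
  -> target ignites at step 7
Step 8: cell (2,0)='.' (+3 fires, +4 burnt)
Step 9: cell (2,0)='.' (+1 fires, +3 burnt)
Step 10: cell (2,0)='.' (+0 fires, +1 burnt)
  fire out at step 10

7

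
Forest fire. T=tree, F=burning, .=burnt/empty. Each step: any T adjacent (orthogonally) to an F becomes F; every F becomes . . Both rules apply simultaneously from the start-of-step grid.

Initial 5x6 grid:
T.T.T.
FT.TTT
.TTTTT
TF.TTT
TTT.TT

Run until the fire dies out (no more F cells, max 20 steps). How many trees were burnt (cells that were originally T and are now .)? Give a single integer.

Step 1: +5 fires, +2 burnt (F count now 5)
Step 2: +3 fires, +5 burnt (F count now 3)
Step 3: +1 fires, +3 burnt (F count now 1)
Step 4: +3 fires, +1 burnt (F count now 3)
Step 5: +3 fires, +3 burnt (F count now 3)
Step 6: +4 fires, +3 burnt (F count now 4)
Step 7: +1 fires, +4 burnt (F count now 1)
Step 8: +0 fires, +1 burnt (F count now 0)
Fire out after step 8
Initially T: 21, now '.': 29
Total burnt (originally-T cells now '.'): 20

Answer: 20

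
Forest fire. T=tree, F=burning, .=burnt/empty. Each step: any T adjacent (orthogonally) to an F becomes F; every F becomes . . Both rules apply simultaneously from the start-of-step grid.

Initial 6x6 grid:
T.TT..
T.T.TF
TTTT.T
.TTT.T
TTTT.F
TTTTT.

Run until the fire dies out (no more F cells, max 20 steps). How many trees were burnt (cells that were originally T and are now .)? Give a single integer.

Step 1: +3 fires, +2 burnt (F count now 3)
Step 2: +0 fires, +3 burnt (F count now 0)
Fire out after step 2
Initially T: 24, now '.': 15
Total burnt (originally-T cells now '.'): 3

Answer: 3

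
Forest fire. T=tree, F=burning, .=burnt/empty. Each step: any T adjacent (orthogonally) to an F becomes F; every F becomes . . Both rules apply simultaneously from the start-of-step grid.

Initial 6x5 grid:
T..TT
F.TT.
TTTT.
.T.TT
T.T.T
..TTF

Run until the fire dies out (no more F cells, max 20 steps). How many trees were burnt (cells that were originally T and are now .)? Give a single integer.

Answer: 16

Derivation:
Step 1: +4 fires, +2 burnt (F count now 4)
Step 2: +3 fires, +4 burnt (F count now 3)
Step 3: +4 fires, +3 burnt (F count now 4)
Step 4: +2 fires, +4 burnt (F count now 2)
Step 5: +1 fires, +2 burnt (F count now 1)
Step 6: +1 fires, +1 burnt (F count now 1)
Step 7: +1 fires, +1 burnt (F count now 1)
Step 8: +0 fires, +1 burnt (F count now 0)
Fire out after step 8
Initially T: 17, now '.': 29
Total burnt (originally-T cells now '.'): 16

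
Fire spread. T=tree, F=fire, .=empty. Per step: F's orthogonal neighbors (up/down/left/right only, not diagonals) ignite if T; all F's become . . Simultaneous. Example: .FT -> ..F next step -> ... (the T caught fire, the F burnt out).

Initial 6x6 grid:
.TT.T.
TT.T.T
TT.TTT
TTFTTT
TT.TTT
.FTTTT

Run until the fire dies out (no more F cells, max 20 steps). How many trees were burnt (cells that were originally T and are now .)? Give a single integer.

Step 1: +4 fires, +2 burnt (F count now 4)
Step 2: +7 fires, +4 burnt (F count now 7)
Step 3: +7 fires, +7 burnt (F count now 7)
Step 4: +5 fires, +7 burnt (F count now 5)
Step 5: +2 fires, +5 burnt (F count now 2)
Step 6: +0 fires, +2 burnt (F count now 0)
Fire out after step 6
Initially T: 26, now '.': 35
Total burnt (originally-T cells now '.'): 25

Answer: 25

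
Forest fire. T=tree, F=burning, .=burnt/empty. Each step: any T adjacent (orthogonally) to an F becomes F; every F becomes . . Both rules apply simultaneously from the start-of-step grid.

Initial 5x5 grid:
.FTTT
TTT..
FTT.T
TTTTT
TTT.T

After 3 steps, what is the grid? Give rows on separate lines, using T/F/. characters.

Step 1: 5 trees catch fire, 2 burn out
  ..FTT
  FFT..
  .FT.T
  FTTTT
  TTT.T
Step 2: 5 trees catch fire, 5 burn out
  ...FT
  ..F..
  ..F.T
  .FTTT
  FTT.T
Step 3: 3 trees catch fire, 5 burn out
  ....F
  .....
  ....T
  ..FTT
  .FT.T

....F
.....
....T
..FTT
.FT.T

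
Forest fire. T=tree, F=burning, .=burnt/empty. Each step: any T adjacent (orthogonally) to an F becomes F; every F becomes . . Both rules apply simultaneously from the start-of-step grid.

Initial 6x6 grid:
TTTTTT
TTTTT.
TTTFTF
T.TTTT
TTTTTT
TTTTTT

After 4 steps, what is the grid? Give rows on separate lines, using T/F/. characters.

Step 1: 5 trees catch fire, 2 burn out
  TTTTTT
  TTTFT.
  TTF.F.
  T.TFTF
  TTTTTT
  TTTTTT
Step 2: 8 trees catch fire, 5 burn out
  TTTFTT
  TTF.F.
  TF....
  T.F.F.
  TTTFTF
  TTTTTT
Step 3: 8 trees catch fire, 8 burn out
  TTF.FT
  TF....
  F.....
  T.....
  TTF.F.
  TTTFTF
Step 4: 7 trees catch fire, 8 burn out
  TF...F
  F.....
  ......
  F.....
  TF....
  TTF.F.

TF...F
F.....
......
F.....
TF....
TTF.F.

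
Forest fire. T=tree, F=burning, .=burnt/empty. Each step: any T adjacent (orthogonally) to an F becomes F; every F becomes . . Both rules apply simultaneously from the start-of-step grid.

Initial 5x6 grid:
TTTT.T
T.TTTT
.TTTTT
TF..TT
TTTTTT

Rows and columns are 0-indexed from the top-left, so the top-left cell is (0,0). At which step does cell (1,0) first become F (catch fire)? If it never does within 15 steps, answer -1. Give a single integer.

Step 1: cell (1,0)='T' (+3 fires, +1 burnt)
Step 2: cell (1,0)='T' (+3 fires, +3 burnt)
Step 3: cell (1,0)='T' (+3 fires, +3 burnt)
Step 4: cell (1,0)='T' (+4 fires, +3 burnt)
Step 5: cell (1,0)='T' (+6 fires, +4 burnt)
Step 6: cell (1,0)='T' (+3 fires, +6 burnt)
Step 7: cell (1,0)='F' (+2 fires, +3 burnt)
  -> target ignites at step 7
Step 8: cell (1,0)='.' (+0 fires, +2 burnt)
  fire out at step 8

7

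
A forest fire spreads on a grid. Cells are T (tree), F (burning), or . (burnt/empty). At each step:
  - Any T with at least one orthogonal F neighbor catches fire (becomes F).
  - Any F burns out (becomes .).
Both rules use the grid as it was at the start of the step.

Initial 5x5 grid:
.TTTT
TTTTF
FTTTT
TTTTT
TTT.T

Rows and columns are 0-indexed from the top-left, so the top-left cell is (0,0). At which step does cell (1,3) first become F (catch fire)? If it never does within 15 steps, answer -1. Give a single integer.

Step 1: cell (1,3)='F' (+6 fires, +2 burnt)
  -> target ignites at step 1
Step 2: cell (1,3)='.' (+8 fires, +6 burnt)
Step 3: cell (1,3)='.' (+6 fires, +8 burnt)
Step 4: cell (1,3)='.' (+1 fires, +6 burnt)
Step 5: cell (1,3)='.' (+0 fires, +1 burnt)
  fire out at step 5

1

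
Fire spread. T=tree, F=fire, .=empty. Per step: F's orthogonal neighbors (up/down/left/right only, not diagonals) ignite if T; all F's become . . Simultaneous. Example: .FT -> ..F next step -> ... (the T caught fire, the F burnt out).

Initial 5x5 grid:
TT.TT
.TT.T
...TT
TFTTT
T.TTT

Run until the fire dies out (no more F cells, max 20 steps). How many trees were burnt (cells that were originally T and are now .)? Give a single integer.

Answer: 13

Derivation:
Step 1: +2 fires, +1 burnt (F count now 2)
Step 2: +3 fires, +2 burnt (F count now 3)
Step 3: +3 fires, +3 burnt (F count now 3)
Step 4: +2 fires, +3 burnt (F count now 2)
Step 5: +1 fires, +2 burnt (F count now 1)
Step 6: +1 fires, +1 burnt (F count now 1)
Step 7: +1 fires, +1 burnt (F count now 1)
Step 8: +0 fires, +1 burnt (F count now 0)
Fire out after step 8
Initially T: 17, now '.': 21
Total burnt (originally-T cells now '.'): 13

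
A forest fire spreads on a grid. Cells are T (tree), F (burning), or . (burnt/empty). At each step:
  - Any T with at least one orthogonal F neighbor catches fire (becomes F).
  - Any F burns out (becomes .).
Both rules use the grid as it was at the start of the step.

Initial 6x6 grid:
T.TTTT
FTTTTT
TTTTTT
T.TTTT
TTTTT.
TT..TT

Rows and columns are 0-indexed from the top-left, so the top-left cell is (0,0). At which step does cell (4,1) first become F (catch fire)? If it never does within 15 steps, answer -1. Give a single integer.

Step 1: cell (4,1)='T' (+3 fires, +1 burnt)
Step 2: cell (4,1)='T' (+3 fires, +3 burnt)
Step 3: cell (4,1)='T' (+4 fires, +3 burnt)
Step 4: cell (4,1)='F' (+6 fires, +4 burnt)
  -> target ignites at step 4
Step 5: cell (4,1)='.' (+6 fires, +6 burnt)
Step 6: cell (4,1)='.' (+4 fires, +6 burnt)
Step 7: cell (4,1)='.' (+2 fires, +4 burnt)
Step 8: cell (4,1)='.' (+1 fires, +2 burnt)
Step 9: cell (4,1)='.' (+1 fires, +1 burnt)
Step 10: cell (4,1)='.' (+0 fires, +1 burnt)
  fire out at step 10

4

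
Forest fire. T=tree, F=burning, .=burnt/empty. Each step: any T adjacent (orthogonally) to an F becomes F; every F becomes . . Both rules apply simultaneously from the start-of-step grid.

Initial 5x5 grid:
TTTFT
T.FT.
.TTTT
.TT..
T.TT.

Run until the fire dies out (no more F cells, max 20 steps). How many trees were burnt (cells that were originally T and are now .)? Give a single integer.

Step 1: +4 fires, +2 burnt (F count now 4)
Step 2: +4 fires, +4 burnt (F count now 4)
Step 3: +4 fires, +4 burnt (F count now 4)
Step 4: +2 fires, +4 burnt (F count now 2)
Step 5: +0 fires, +2 burnt (F count now 0)
Fire out after step 5
Initially T: 15, now '.': 24
Total burnt (originally-T cells now '.'): 14

Answer: 14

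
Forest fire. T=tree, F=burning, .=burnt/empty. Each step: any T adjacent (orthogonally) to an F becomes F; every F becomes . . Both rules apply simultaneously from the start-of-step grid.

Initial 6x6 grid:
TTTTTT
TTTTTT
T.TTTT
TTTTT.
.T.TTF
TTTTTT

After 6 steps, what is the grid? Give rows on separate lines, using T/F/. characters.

Step 1: 2 trees catch fire, 1 burn out
  TTTTTT
  TTTTTT
  T.TTTT
  TTTTT.
  .T.TF.
  TTTTTF
Step 2: 3 trees catch fire, 2 burn out
  TTTTTT
  TTTTTT
  T.TTTT
  TTTTF.
  .T.F..
  TTTTF.
Step 3: 3 trees catch fire, 3 burn out
  TTTTTT
  TTTTTT
  T.TTFT
  TTTF..
  .T....
  TTTF..
Step 4: 5 trees catch fire, 3 burn out
  TTTTTT
  TTTTFT
  T.TF.F
  TTF...
  .T....
  TTF...
Step 5: 6 trees catch fire, 5 burn out
  TTTTFT
  TTTF.F
  T.F...
  TF....
  .T....
  TF....
Step 6: 6 trees catch fire, 6 burn out
  TTTF.F
  TTF...
  T.....
  F.....
  .F....
  F.....

TTTF.F
TTF...
T.....
F.....
.F....
F.....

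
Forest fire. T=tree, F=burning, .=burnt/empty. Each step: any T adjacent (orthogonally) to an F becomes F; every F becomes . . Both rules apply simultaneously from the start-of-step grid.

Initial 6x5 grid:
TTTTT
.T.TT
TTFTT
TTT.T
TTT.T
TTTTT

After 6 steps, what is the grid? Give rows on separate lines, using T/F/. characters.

Step 1: 3 trees catch fire, 1 burn out
  TTTTT
  .T.TT
  TF.FT
  TTF.T
  TTT.T
  TTTTT
Step 2: 6 trees catch fire, 3 burn out
  TTTTT
  .F.FT
  F...F
  TF..T
  TTF.T
  TTTTT
Step 3: 7 trees catch fire, 6 burn out
  TFTFT
  ....F
  .....
  F...F
  TF..T
  TTFTT
Step 4: 7 trees catch fire, 7 burn out
  F.F.F
  .....
  .....
  .....
  F...F
  TF.FT
Step 5: 2 trees catch fire, 7 burn out
  .....
  .....
  .....
  .....
  .....
  F...F
Step 6: 0 trees catch fire, 2 burn out
  .....
  .....
  .....
  .....
  .....
  .....

.....
.....
.....
.....
.....
.....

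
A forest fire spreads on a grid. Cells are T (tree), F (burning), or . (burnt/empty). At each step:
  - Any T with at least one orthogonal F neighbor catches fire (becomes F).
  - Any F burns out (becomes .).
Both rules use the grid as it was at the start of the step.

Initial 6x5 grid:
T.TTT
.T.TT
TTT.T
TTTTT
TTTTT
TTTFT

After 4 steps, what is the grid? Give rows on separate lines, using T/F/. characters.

Step 1: 3 trees catch fire, 1 burn out
  T.TTT
  .T.TT
  TTT.T
  TTTTT
  TTTFT
  TTF.F
Step 2: 4 trees catch fire, 3 burn out
  T.TTT
  .T.TT
  TTT.T
  TTTFT
  TTF.F
  TF...
Step 3: 4 trees catch fire, 4 burn out
  T.TTT
  .T.TT
  TTT.T
  TTF.F
  TF...
  F....
Step 4: 4 trees catch fire, 4 burn out
  T.TTT
  .T.TT
  TTF.F
  TF...
  F....
  .....

T.TTT
.T.TT
TTF.F
TF...
F....
.....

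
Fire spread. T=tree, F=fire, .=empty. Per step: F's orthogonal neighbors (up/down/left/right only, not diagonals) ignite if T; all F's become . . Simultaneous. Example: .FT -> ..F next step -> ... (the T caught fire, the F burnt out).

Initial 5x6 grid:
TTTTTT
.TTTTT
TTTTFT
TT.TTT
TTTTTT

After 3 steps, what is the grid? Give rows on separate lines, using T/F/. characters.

Step 1: 4 trees catch fire, 1 burn out
  TTTTTT
  .TTTFT
  TTTF.F
  TT.TFT
  TTTTTT
Step 2: 7 trees catch fire, 4 burn out
  TTTTFT
  .TTF.F
  TTF...
  TT.F.F
  TTTTFT
Step 3: 6 trees catch fire, 7 burn out
  TTTF.F
  .TF...
  TF....
  TT....
  TTTF.F

TTTF.F
.TF...
TF....
TT....
TTTF.F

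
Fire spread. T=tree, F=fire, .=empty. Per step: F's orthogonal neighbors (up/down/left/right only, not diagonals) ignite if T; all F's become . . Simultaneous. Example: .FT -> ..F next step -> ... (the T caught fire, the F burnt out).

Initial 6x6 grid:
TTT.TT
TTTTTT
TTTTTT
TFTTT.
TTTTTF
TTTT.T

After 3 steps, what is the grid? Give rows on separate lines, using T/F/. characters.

Step 1: 6 trees catch fire, 2 burn out
  TTT.TT
  TTTTTT
  TFTTTT
  F.FTT.
  TFTTF.
  TTTT.F
Step 2: 9 trees catch fire, 6 burn out
  TTT.TT
  TFTTTT
  F.FTTT
  ...FF.
  F.FF..
  TFTT..
Step 3: 8 trees catch fire, 9 burn out
  TFT.TT
  F.FTTT
  ...FFT
  ......
  ......
  F.FF..

TFT.TT
F.FTTT
...FFT
......
......
F.FF..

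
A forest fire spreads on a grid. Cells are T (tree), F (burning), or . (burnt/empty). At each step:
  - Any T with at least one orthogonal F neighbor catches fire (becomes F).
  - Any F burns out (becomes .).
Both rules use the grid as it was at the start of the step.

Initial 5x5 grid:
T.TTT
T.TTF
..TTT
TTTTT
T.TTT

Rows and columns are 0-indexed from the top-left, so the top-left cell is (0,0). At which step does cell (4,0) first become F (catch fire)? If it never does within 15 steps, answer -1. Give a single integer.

Step 1: cell (4,0)='T' (+3 fires, +1 burnt)
Step 2: cell (4,0)='T' (+4 fires, +3 burnt)
Step 3: cell (4,0)='T' (+4 fires, +4 burnt)
Step 4: cell (4,0)='T' (+2 fires, +4 burnt)
Step 5: cell (4,0)='T' (+2 fires, +2 burnt)
Step 6: cell (4,0)='T' (+1 fires, +2 burnt)
Step 7: cell (4,0)='F' (+1 fires, +1 burnt)
  -> target ignites at step 7
Step 8: cell (4,0)='.' (+0 fires, +1 burnt)
  fire out at step 8

7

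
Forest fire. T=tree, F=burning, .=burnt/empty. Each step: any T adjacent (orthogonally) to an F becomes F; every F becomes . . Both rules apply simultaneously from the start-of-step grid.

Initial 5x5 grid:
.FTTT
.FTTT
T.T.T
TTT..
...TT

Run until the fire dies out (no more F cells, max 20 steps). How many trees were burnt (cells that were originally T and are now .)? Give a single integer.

Answer: 12

Derivation:
Step 1: +2 fires, +2 burnt (F count now 2)
Step 2: +3 fires, +2 burnt (F count now 3)
Step 3: +3 fires, +3 burnt (F count now 3)
Step 4: +2 fires, +3 burnt (F count now 2)
Step 5: +1 fires, +2 burnt (F count now 1)
Step 6: +1 fires, +1 burnt (F count now 1)
Step 7: +0 fires, +1 burnt (F count now 0)
Fire out after step 7
Initially T: 14, now '.': 23
Total burnt (originally-T cells now '.'): 12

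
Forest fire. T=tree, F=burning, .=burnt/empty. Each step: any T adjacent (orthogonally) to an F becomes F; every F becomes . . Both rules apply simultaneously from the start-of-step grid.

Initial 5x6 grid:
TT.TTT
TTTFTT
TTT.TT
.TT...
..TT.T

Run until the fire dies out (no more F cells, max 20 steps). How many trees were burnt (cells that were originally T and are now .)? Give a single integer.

Answer: 19

Derivation:
Step 1: +3 fires, +1 burnt (F count now 3)
Step 2: +5 fires, +3 burnt (F count now 5)
Step 3: +6 fires, +5 burnt (F count now 6)
Step 4: +4 fires, +6 burnt (F count now 4)
Step 5: +1 fires, +4 burnt (F count now 1)
Step 6: +0 fires, +1 burnt (F count now 0)
Fire out after step 6
Initially T: 20, now '.': 29
Total burnt (originally-T cells now '.'): 19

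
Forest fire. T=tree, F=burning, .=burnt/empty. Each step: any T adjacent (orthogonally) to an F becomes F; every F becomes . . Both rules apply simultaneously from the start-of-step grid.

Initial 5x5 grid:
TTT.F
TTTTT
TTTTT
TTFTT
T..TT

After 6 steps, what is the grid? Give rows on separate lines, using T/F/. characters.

Step 1: 4 trees catch fire, 2 burn out
  TTT..
  TTTTF
  TTFTT
  TF.FT
  T..TT
Step 2: 8 trees catch fire, 4 burn out
  TTT..
  TTFF.
  TF.FF
  F...F
  T..FT
Step 3: 5 trees catch fire, 8 burn out
  TTF..
  TF...
  F....
  .....
  F...F
Step 4: 2 trees catch fire, 5 burn out
  TF...
  F....
  .....
  .....
  .....
Step 5: 1 trees catch fire, 2 burn out
  F....
  .....
  .....
  .....
  .....
Step 6: 0 trees catch fire, 1 burn out
  .....
  .....
  .....
  .....
  .....

.....
.....
.....
.....
.....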